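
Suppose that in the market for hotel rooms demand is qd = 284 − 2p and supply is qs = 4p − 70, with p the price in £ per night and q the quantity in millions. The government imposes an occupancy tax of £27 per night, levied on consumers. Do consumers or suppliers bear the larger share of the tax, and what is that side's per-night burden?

Before the tax: set 284 − 2p = 4p − 70 → p* = £59, q* = 166.
With the tax collected from consumers, demand (in seller-price terms) shifts: qd = 284 − 2(p + 27).
Solving gives q = 130 with consumers paying £77 and suppliers receiving £50 (the £27 wedge).
Per-night burden: consumers £18, suppliers £9.
Consumers take the larger share because demand is less price-elastic here (demand slope 2 vs supply slope 4).

Consumers bear the larger share: £18 per night.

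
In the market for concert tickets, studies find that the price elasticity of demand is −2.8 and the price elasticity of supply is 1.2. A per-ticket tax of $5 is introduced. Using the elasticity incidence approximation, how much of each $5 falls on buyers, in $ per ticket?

Buyers bear ≈ $1.5 per ticket.

Incidence ratio: buyers' share ≈ εs / (εs + |εd|) = 1.2 / (1.2 + 2.8) = 0.3.
So buyers bear ≈ 0.3 × $5 = $1.5; suppliers bear $3.5.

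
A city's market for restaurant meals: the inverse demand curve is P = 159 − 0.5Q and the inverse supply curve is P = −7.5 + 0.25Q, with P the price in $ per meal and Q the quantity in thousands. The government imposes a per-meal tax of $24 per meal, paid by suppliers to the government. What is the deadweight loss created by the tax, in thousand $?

Deadweight loss = $384 thousand.

Rewrite in direct form: Qd = 318 − 2P and Qs = 4P + 30.
Before the tax: set 318 − 2P = 4P + 30 → P* = $48, Q* = 222.
With the tax collected from suppliers, supply shifts: Qs = 4(P − 24) + 30.
New equilibrium: buyers pay $64, suppliers receive $40, Q = 190. (Wedge: Pb − Ps = 24.)
Quantity falls by |ΔQ| = |222 − 190| = 32.
DWL = ½ · t · |ΔQ| = ½ · 24 · 32 = $384.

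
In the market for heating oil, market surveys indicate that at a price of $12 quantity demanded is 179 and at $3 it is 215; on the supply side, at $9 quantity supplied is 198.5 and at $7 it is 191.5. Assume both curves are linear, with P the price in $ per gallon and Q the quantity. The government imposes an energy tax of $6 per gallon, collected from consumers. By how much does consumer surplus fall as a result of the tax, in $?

Consumer surplus falls by $530.32.

Demand slope: (215 − 179)/(3 − 12) = -4, so Qd = 227 − 4P.
Supply slope: (191.5 − 198.5)/(7 − 9) = 3.5, so Qs = 3.5P + 167.
Before the tax: set 227 − 4P = 3.5P + 167 → P* = $8, Q* = 195.
With the tax collected from consumers, demand (in seller-price terms) shifts: Qd = 227 − 4(P + 6).
Solving gives Q = 183.8 with consumers paying $10.8 and producers receiving $4.8 (the $6 wedge).
ΔCS is the trapezoid between Q = 183.8 and Q = 195 of height $2.8: ½ · (195 + 183.8) · 2.8 = $530.32.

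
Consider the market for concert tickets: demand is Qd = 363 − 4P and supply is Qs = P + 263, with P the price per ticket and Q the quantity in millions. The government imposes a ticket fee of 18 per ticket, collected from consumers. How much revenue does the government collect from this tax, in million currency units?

Tax revenue = 4834.8 million.

Without the tax, 363 − 4P = P + 263 gives 5P = 100, so P* = 20 and Q* = 283.
With the tax collected from consumers, demand (in seller-price terms) shifts: Qd = 363 − 4(P + 18).
New equilibrium: consumers pay 23.6, producers receive 5.6, Q = 268.6. (Wedge: Pb − Ps = 18.)
Revenue = t · Q = 18 · 268.6 = 4834.8.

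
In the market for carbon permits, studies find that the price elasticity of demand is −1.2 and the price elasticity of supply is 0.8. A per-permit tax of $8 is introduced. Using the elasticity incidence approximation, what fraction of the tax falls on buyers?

Buyers' share ≈ 0.4.

Incidence ratio: buyers' share ≈ εs / (εs + |εd|) = 0.8 / (0.8 + 1.2) = 0.4.
Supply is the less elastic side, so buyers bear the smaller share.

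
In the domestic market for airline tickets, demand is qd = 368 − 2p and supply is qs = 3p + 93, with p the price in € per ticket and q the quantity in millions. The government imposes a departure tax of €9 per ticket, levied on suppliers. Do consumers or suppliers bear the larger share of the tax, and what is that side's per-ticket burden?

Consumers bear the larger share: €5.4 per ticket.

Before the tax: set 368 − 2p = 3p + 93 → p* = €55, q* = 258.
With the tax collected from suppliers, supply shifts: qs = 3(p − 9) + 93.
Solving gives q = 247.2 with consumers paying €60.4 and suppliers receiving €51.4 (the €9 wedge).
Per-ticket burden: consumers €5.4, suppliers €3.6.
Consumers take the larger share because demand is less price-elastic here (demand slope 2 vs supply slope 3).
The less price-elastic side of the market bears the larger share of a per-unit tax.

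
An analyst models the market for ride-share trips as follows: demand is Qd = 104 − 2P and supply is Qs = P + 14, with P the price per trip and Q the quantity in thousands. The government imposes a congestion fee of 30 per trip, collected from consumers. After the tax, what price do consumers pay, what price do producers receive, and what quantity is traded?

Before the tax: set 104 − 2P = P + 14 → P* = 30, Q* = 44.
With the tax collected from consumers, demand (in seller-price terms) shifts: Qd = 104 − 2(P + 30).
New equilibrium: consumers pay 40, producers receive 10, Q = 24. (Wedge: Pb − Ps = 30.)

Consumers pay 40; producers receive 10; quantity = 24.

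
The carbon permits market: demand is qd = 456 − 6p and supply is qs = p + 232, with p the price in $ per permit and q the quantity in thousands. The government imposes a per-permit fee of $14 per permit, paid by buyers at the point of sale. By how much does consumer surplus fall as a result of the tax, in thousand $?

Consumer surplus falls by $516 thousand.

Without the tax, 456 − 6p = p + 232 gives 7p = 224, so p* = $32 and q* = 264.
With the tax collected from buyers, demand (in seller-price terms) shifts: qd = 456 − 6(p + 14).
Solving gives q = 252 with buyers paying $34 and suppliers receiving $20 (the $14 wedge).
ΔCS is the trapezoid between Q = 252 and Q = 264 of height $2: ½ · (264 + 252) · 2 = $516.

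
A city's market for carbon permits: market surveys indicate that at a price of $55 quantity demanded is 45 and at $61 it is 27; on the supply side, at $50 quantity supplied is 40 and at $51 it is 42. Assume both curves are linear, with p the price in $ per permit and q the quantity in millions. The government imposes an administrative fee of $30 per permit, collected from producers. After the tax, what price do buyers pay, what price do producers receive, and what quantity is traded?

Demand slope: (27 − 45)/(61 − 55) = -3, so qd = 210 − 3p.
Supply slope: (42 − 40)/(51 − 50) = 2, so qs = 2p − 60.
Before the tax: set 210 − 3p = 2p − 60 → p* = $54, q* = 48.
With the tax collected from producers, supply shifts: qs = 2(p − 30) − 60.
New equilibrium: buyers pay $66, producers receive $36, q = 12. (Wedge: pb − ps = 30.)

Buyers pay $66; producers receive $36; quantity = 12.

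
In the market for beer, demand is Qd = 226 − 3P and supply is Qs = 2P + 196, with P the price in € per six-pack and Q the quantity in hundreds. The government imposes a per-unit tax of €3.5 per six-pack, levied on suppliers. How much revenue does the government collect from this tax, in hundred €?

Tax revenue = €713.3 hundred.

Without the tax, 226 − 3P = 2P + 196 gives 5P = 30, so P* = €6 and Q* = 208.
With the tax collected from suppliers, supply shifts: Qs = 2(P − 3.5) + 196.
New equilibrium: consumers pay €7.4, suppliers receive €3.9, Q = 203.8. (Wedge: Pb − Ps = 3.5.)
Revenue = t · Q = 3.5 · 203.8 = €713.3.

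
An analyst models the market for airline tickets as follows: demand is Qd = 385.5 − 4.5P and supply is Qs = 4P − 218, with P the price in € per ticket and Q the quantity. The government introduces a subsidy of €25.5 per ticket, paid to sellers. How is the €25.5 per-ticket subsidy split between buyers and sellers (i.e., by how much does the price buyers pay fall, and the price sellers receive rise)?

Before the subsidy: set 385.5 − 4.5P = 4P − 218 → P* = €71, Q* = 66.
With a per-unit subsidy paid to sellers, each receives P + 25.5 per unit sold, so supply becomes Qs = 4(P + 25.5) − 218.
New equilibrium: buyers pay €59, sellers receive €84.5, Q = 120. (Wedge: Pb − Ps = −25.5.)
Gain to buyers: €12; to sellers: €13.5. (They sum to €25.5.)

Buyers gain €12 per ticket; sellers gain €13.5 per ticket.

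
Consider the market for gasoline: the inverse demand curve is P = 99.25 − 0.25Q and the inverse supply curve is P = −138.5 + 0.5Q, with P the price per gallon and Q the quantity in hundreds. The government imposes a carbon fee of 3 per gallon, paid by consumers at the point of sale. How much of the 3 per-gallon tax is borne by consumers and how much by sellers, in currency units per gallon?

Inverting to Q(P) form: Qd = 397 − 4P; Qs = 2P + 277.
Without the tax, 397 − 4P = 2P + 277 gives 6P = 120, so P* = 20 and Q* = 317.
With the tax collected from consumers, demand (in seller-price terms) shifts: Qd = 397 − 4(P + 3).
Solving gives Q = 313 with consumers paying 21 and sellers receiving 18 (the 3 wedge).
Burden on consumers: 1; on sellers: 2. (They sum to 3.)

Consumers bear 1 per gallon; sellers bear 2 per gallon.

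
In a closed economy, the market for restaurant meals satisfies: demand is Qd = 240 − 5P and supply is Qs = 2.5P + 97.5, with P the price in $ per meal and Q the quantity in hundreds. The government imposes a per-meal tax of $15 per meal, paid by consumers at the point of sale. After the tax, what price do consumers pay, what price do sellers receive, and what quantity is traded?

Without the tax, 240 − 5P = 2.5P + 97.5 gives 7.5P = 142.5, so P* = $19 and Q* = 145.
With the tax collected from consumers, demand (in seller-price terms) shifts: Qd = 240 − 5(P + 15).
New equilibrium: consumers pay $24, sellers receive $9, Q = 120. (Wedge: Pb − Ps = 15.)
The less price-elastic side of the market bears the larger share of a per-unit tax.

Consumers pay $24; sellers receive $9; quantity = 120.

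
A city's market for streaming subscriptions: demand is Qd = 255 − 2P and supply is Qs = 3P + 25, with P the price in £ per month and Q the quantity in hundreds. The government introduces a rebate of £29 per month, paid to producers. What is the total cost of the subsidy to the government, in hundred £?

Government outlay = £5736.2 hundred.

Before the subsidy: set 255 − 2P = 3P + 25 → P* = £46, Q* = 163.
With a per-unit subsidy paid to producers, each receives P + 29 per unit sold, so supply becomes Qs = 3(P + 29) + 25.
New equilibrium: consumers pay £28.6, producers receive £57.6, Q = 197.8. (Wedge: Pb − Ps = −29.)
Outlay = t · Q = 29 · 197.8 = £5736.2.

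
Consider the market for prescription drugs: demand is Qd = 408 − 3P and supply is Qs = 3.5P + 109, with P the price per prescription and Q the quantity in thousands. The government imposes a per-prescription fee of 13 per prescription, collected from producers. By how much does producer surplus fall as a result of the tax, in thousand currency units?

Producer surplus falls by 1557 thousand.

Before the tax: set 408 − 3P = 3.5P + 109 → P* = 46, Q* = 270.
With the tax collected from producers, supply shifts: Qs = 3.5(P − 13) + 109.
New equilibrium: buyers pay 53, producers receive 40, Q = 249. (Wedge: Pb − Ps = 13.)
ΔPS is the trapezoid between Q = 249 and Q = 270 of height 6: ½ · (270 + 249) · 6 = 1557.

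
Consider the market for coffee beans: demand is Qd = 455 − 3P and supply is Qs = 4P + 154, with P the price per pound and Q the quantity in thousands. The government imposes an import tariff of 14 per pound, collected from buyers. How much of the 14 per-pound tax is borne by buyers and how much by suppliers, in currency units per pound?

Buyers bear 8 per pound; suppliers bear 6 per pound.

Before the tax: set 455 − 3P = 4P + 154 → P* = 43, Q* = 326.
With the tax collected from buyers, demand (in seller-price terms) shifts: Qd = 455 − 3(P + 14).
New equilibrium: buyers pay 51, suppliers receive 37, Q = 302. (Wedge: Pb − Ps = 14.)
Burden on buyers: 8; on suppliers: 6. (They sum to 14.)
The less price-elastic side of the market bears the larger share of a per-unit tax.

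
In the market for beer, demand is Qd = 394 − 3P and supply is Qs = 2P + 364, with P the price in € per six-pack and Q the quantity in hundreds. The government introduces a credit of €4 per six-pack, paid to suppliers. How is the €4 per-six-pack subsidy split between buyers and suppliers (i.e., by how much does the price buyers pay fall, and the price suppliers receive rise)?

Buyers gain €1.6 per six-pack; suppliers gain €2.4 per six-pack.

Before the subsidy: set 394 − 3P = 2P + 364 → P* = €6, Q* = 376.
With a per-unit subsidy paid to suppliers, each receives P + 4 per unit sold, so supply becomes Qs = 2(P + 4) + 364.
New equilibrium: buyers pay €4.4, suppliers receive €8.4, Q = 380.8. (Wedge: Pb − Ps = −4.)
Gain to buyers: €1.6; to suppliers: €2.4. (They sum to €4.)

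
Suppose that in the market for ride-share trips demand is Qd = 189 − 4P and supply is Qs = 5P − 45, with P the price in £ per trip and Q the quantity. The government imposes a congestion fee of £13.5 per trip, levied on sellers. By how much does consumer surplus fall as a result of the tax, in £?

Before the tax: set 189 − 4P = 5P − 45 → P* = £26, Q* = 85.
With the tax collected from sellers, supply shifts: Qs = 5(P − 13.5) − 45.
Solving gives Q = 55 with consumers paying £33.5 and sellers receiving £20 (the £13.5 wedge).
ΔCS is the trapezoid between Q = 55 and Q = 85 of height £7.5: ½ · (85 + 55) · 7.5 = £525.

Consumer surplus falls by £525.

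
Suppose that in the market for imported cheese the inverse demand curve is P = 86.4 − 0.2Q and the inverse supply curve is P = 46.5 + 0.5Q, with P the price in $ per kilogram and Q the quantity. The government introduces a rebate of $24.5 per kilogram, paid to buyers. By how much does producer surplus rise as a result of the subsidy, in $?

Rewrite in direct form: Qd = 432 − 5P and Qs = 2P − 93.
Without the subsidy, 432 − 5P = 2P − 93 gives 7P = 525, so P* = $75 and Q* = 57.
With a per-unit subsidy paid to buyers, each effectively pays P − 24.5, so demand becomes Qd = 432 − 5(P − 24.5).
Solving gives Q = 92 with buyers paying $68 and producers receiving $92.5 (the $24.5 wedge).
ΔPS is the trapezoid between Q = 92 and Q = 57 of height $17.5: ½ · (57 + 92) · 17.5 = $1303.75.

Producer surplus rises by $1303.75.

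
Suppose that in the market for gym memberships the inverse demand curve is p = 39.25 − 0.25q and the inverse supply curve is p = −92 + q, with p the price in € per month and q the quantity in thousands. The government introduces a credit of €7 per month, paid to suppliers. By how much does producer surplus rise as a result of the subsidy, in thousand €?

Inverting to q(p) form: qd = 157 − 4p; qs = p + 92.
Without the subsidy, 157 − 4p = p + 92 gives 5p = 65, so p* = €13 and q* = 105.
With a per-unit subsidy paid to suppliers, each receives p + 7 per unit sold, so supply becomes qs = (p + 7) + 92.
Solving gives q = 110.6 with consumers paying €11.6 and suppliers receiving €18.6 (the €7 wedge).
ΔPS is the trapezoid between Q = 110.6 and Q = 105 of height €5.6: ½ · (105 + 110.6) · 5.6 = €603.68.

Producer surplus rises by €603.68 thousand.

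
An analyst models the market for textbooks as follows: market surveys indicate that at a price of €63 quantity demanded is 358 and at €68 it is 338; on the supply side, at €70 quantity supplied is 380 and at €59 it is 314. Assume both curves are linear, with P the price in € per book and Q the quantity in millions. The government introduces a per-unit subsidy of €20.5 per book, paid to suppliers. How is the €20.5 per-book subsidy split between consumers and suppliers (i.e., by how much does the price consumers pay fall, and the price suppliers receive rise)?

Demand slope: (338 − 358)/(68 − 63) = -4, so Qd = 610 − 4P.
Supply slope: (314 − 380)/(59 − 70) = 6, so Qs = 6P − 40.
Without the subsidy, 610 − 4P = 6P − 40 gives 10P = 650, so P* = €65 and Q* = 350.
With a per-unit subsidy paid to suppliers, each receives P + 20.5 per unit sold, so supply becomes Qs = 6(P + 20.5) − 40.
New equilibrium: consumers pay €52.7, suppliers receive €73.2, Q = 399.2. (Wedge: Pb − Ps = −20.5.)
Gain to consumers: €12.3; to suppliers: €8.2. (They sum to €20.5.)

Consumers gain €12.3 per book; suppliers gain €8.2 per book.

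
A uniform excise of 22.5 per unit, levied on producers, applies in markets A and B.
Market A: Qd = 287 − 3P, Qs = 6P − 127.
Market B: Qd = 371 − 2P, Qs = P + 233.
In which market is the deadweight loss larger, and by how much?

Market A, by 337.5.

Market A: pre-tax P* = 46, Q* = 149; post-tax Q = 104; deadweight loss = 506.25.
Market B: pre-tax P* = 46, Q* = 279; post-tax Q = 264; deadweight loss = 168.75.
Difference: 506.25 vs 168.75 → market A is larger by 337.5.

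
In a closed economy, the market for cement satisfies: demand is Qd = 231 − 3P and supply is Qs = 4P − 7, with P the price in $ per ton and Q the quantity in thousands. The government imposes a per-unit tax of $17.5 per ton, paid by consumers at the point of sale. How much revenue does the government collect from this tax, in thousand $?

Tax revenue = $1732.5 thousand.

Without the tax, 231 − 3P = 4P − 7 gives 7P = 238, so P* = $34 and Q* = 129.
With the tax collected from consumers, demand (in seller-price terms) shifts: Qd = 231 − 3(P + 17.5).
New equilibrium: consumers pay $44, producers receive $26.5, Q = 99. (Wedge: Pb − Ps = 17.5.)
Revenue = t · Q = 17.5 · 99 = $1732.5.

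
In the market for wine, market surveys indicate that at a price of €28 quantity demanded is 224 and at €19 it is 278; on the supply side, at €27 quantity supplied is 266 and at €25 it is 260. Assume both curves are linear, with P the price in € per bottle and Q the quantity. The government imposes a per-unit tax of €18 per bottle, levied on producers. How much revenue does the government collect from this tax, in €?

Demand slope: (278 − 224)/(19 − 28) = -6, so Qd = 392 − 6P.
Supply slope: (260 − 266)/(25 − 27) = 3, so Qs = 3P + 185.
Without the tax, 392 − 6P = 3P + 185 gives 9P = 207, so P* = €23 and Q* = 254.
With the tax collected from producers, supply shifts: Qs = 3(P − 18) + 185.
New equilibrium: consumers pay €29, producers receive €11, Q = 218. (Wedge: Pb − Ps = 18.)
Revenue = t · Q = 18 · 218 = €3924.

Tax revenue = €3924.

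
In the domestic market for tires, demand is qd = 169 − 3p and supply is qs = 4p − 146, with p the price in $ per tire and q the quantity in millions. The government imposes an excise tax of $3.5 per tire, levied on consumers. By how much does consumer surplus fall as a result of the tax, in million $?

Before the tax: set 169 − 3p = 4p − 146 → p* = $45, q* = 34.
With the tax collected from consumers, demand (in seller-price terms) shifts: qd = 169 − 3(p + 3.5).
New equilibrium: consumers pay $47, producers receive $43.5, q = 28. (Wedge: pb − ps = 3.5.)
ΔCS is the trapezoid between Q = 28 and Q = 34 of height $2: ½ · (34 + 28) · 2 = $62.

Consumer surplus falls by $62 million.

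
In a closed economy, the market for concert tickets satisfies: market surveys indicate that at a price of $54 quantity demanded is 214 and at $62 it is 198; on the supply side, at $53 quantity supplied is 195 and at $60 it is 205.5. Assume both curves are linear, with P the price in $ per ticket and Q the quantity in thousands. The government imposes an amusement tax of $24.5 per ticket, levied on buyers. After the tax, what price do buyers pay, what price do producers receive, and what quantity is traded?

Buyers pay $69.5; producers receive $45; quantity = 183.

Demand slope: (198 − 214)/(62 − 54) = -2, so Qd = 322 − 2P.
Supply slope: (205.5 − 195)/(60 − 53) = 1.5, so Qs = 1.5P + 115.5.
Without the tax, 322 − 2P = 1.5P + 115.5 gives 3.5P = 206.5, so P* = $59 and Q* = 204.
With the tax collected from buyers, demand (in seller-price terms) shifts: Qd = 322 − 2(P + 24.5).
New equilibrium: buyers pay $69.5, producers receive $45, Q = 183. (Wedge: Pb − Ps = 24.5.)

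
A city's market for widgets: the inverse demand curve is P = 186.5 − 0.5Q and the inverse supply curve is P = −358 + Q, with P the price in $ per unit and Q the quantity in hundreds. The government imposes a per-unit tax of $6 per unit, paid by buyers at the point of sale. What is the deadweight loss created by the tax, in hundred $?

Rewrite in direct form: Qd = 373 − 2P and Qs = P + 358.
Without the tax, 373 − 2P = P + 358 gives 3P = 15, so P* = $5 and Q* = 363.
With the tax collected from buyers, demand (in seller-price terms) shifts: Qd = 373 − 2(P + 6).
New equilibrium: buyers pay $7, producers receive $1, Q = 359. (Wedge: Pb − Ps = 6.)
Quantity falls by |ΔQ| = |363 − 359| = 4.
DWL = ½ · t · |ΔQ| = ½ · 6 · 4 = $12.

Deadweight loss = $12 hundred.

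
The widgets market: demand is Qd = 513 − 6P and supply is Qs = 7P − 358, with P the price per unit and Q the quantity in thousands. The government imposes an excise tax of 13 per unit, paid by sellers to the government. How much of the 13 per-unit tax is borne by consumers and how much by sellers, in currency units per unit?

Without the tax, 513 − 6P = 7P − 358 gives 13P = 871, so P* = 67 and Q* = 111.
With the tax collected from sellers, supply shifts: Qs = 7(P − 13) − 358.
Solving gives Q = 69 with consumers paying 74 and sellers receiving 61 (the 13 wedge).
Burden on consumers: 7; on sellers: 6. (They sum to 13.)

Consumers bear 7 per unit; sellers bear 6 per unit.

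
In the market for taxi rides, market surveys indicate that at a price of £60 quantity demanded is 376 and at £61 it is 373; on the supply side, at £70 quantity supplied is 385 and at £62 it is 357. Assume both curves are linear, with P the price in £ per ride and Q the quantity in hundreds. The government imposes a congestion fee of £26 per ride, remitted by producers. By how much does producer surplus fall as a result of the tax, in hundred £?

Demand slope: (373 − 376)/(61 − 60) = -3, so Qd = 556 − 3P.
Supply slope: (357 − 385)/(62 − 70) = 3.5, so Qs = 3.5P + 140.
Before the tax: set 556 − 3P = 3.5P + 140 → P* = £64, Q* = 364.
With the tax collected from producers, supply shifts: Qs = 3.5(P − 26) + 140.
Solving gives Q = 322 with consumers paying £78 and producers receiving £52 (the £26 wedge).
ΔPS is the trapezoid between Q = 322 and Q = 364 of height £12: ½ · (364 + 322) · 12 = £4116.

Producer surplus falls by £4116 hundred.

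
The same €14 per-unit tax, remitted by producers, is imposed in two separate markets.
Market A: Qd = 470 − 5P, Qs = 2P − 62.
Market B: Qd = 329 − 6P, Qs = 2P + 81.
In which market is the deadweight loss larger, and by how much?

Market A: pre-tax P* = €76, Q* = 90; post-tax Q = 70; deadweight loss = €140.
Market B: pre-tax P* = €31, Q* = 143; post-tax Q = 122; deadweight loss = €147.
Difference: €140 vs €147 → market B is larger by €7.

Market B, by €7.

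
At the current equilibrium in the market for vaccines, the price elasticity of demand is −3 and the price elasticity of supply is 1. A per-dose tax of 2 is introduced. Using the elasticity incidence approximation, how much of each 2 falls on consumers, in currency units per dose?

Consumers bear ≈ 0.5 per dose.

Incidence ratio: consumers' share ≈ εs / (εs + |εd|) = 1 / (1 + 3) = 0.25.
So consumers bear ≈ 0.25 × 2 = 0.5; producers bear 1.5.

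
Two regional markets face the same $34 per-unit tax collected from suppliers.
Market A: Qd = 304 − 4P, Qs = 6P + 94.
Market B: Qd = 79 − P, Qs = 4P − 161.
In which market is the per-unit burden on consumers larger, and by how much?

Market B, by $6.8.

Market A: pre-tax P* = $21, Q* = 220; post-tax Q = 138.4; per-unit burden on consumers = $20.4.
Market B: pre-tax P* = $48, Q* = 31; post-tax Q = 3.8; per-unit burden on consumers = $27.2.
Difference: $20.4 vs $27.2 → market B is larger by $6.8.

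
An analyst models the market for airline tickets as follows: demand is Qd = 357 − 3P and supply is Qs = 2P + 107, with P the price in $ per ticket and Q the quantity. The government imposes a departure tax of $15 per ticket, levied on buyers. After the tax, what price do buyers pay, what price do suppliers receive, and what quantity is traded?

Buyers pay $56; suppliers receive $41; quantity = 189.

Before the tax: set 357 − 3P = 2P + 107 → P* = $50, Q* = 207.
With the tax collected from buyers, demand (in seller-price terms) shifts: Qd = 357 − 3(P + 15).
New equilibrium: buyers pay $56, suppliers receive $41, Q = 189. (Wedge: Pb − Ps = 15.)
The less price-elastic side of the market bears the larger share of a per-unit tax.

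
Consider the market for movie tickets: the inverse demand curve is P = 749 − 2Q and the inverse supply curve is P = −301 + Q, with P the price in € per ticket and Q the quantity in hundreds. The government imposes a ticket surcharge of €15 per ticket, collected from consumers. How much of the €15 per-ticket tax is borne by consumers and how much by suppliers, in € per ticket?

Rewrite in direct form: Qd = 374.5 − 0.5P and Qs = P + 301.
Without the tax, 374.5 − 0.5P = P + 301 gives 1.5P = 73.5, so P* = €49 and Q* = 350.
With the tax collected from consumers, demand (in seller-price terms) shifts: Qd = 374.5 − 0.5(P + 15).
Solving gives Q = 345 with consumers paying €59 and suppliers receiving €44 (the €15 wedge).
Burden on consumers: €10; on suppliers: €5. (They sum to €15.)
The less price-elastic side of the market bears the larger share of a per-unit tax.

Consumers bear €10 per ticket; suppliers bear €5 per ticket.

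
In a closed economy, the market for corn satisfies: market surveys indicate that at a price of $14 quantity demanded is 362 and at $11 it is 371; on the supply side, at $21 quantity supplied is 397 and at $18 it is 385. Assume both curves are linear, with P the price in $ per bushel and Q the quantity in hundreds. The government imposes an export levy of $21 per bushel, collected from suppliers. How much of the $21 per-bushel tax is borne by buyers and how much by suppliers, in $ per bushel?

Buyers bear $12 per bushel; suppliers bear $9 per bushel.

Demand slope: (371 − 362)/(11 − 14) = -3, so Qd = 404 − 3P.
Supply slope: (385 − 397)/(18 − 21) = 4, so Qs = 4P + 313.
Before the tax: set 404 − 3P = 4P + 313 → P* = $13, Q* = 365.
With the tax collected from suppliers, supply shifts: Qs = 4(P − 21) + 313.
New equilibrium: buyers pay $25, suppliers receive $4, Q = 329. (Wedge: Pb − Ps = 21.)
Burden on buyers: $12; on suppliers: $9. (They sum to $21.)
The less price-elastic side of the market bears the larger share of a per-unit tax.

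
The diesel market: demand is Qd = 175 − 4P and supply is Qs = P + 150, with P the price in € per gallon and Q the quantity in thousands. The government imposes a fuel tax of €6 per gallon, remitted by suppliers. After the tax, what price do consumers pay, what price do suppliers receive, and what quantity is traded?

Consumers pay €6.2; suppliers receive €0.2; quantity = 150.2.

Before the tax: set 175 − 4P = P + 150 → P* = €5, Q* = 155.
With the tax collected from suppliers, supply shifts: Qs = (P − 6) + 150.
Solving gives Q = 150.2 with consumers paying €6.2 and suppliers receiving €0.2 (the €6 wedge).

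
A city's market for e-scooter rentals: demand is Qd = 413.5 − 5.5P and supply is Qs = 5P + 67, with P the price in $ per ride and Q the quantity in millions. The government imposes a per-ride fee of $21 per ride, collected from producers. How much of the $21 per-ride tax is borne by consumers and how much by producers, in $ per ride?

Consumers bear $10 per ride; producers bear $11 per ride.

Before the tax: set 413.5 − 5.5P = 5P + 67 → P* = $33, Q* = 232.
With the tax collected from producers, supply shifts: Qs = 5(P − 21) + 67.
New equilibrium: consumers pay $43, producers receive $22, Q = 177. (Wedge: Pb − Ps = 21.)
Burden on consumers: $10; on producers: $11. (They sum to $21.)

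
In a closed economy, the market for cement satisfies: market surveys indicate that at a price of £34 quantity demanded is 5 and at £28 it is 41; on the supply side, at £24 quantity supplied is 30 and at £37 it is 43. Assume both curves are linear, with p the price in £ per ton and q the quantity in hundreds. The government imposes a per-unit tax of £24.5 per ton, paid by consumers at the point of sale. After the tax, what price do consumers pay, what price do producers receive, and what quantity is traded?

Demand slope: (41 − 5)/(28 − 34) = -6, so qd = 209 − 6p.
Supply slope: (43 − 30)/(37 − 24) = 1, so qs = p + 6.
Without the tax, 209 − 6p = p + 6 gives 7p = 203, so p* = £29 and q* = 35.
With the tax collected from consumers, demand (in seller-price terms) shifts: qd = 209 − 6(p + 24.5).
New equilibrium: consumers pay £32.5, producers receive £8, q = 14. (Wedge: pb − ps = 24.5.)

Consumers pay £32.5; producers receive £8; quantity = 14.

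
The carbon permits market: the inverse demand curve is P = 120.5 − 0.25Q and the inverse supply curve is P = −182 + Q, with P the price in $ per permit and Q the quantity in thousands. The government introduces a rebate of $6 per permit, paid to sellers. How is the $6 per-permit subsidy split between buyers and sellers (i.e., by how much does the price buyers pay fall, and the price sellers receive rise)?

Rewrite in direct form: Qd = 482 − 4P and Qs = P + 182.
Without the subsidy, 482 − 4P = P + 182 gives 5P = 300, so P* = $60 and Q* = 242.
With a per-unit subsidy paid to sellers, each receives P + 6 per unit sold, so supply becomes Qs = (P + 6) + 182.
Solving gives Q = 246.8 with buyers paying $58.8 and sellers receiving $64.8 (the $6 wedge).
Gain to buyers: $1.2; to sellers: $4.8. (They sum to $6.)

Buyers gain $1.2 per permit; sellers gain $4.8 per permit.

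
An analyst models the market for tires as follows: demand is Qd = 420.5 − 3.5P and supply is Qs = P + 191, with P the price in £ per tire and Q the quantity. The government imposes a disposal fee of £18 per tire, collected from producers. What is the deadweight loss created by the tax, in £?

Deadweight loss = £126.

Without the tax, 420.5 − 3.5P = P + 191 gives 4.5P = 229.5, so P* = £51 and Q* = 242.
With the tax collected from producers, supply shifts: Qs = (P − 18) + 191.
Solving gives Q = 228 with consumers paying £55 and producers receiving £37 (the £18 wedge).
Quantity falls by |ΔQ| = |242 − 228| = 14.
DWL = ½ · t · |ΔQ| = ½ · 18 · 14 = £126.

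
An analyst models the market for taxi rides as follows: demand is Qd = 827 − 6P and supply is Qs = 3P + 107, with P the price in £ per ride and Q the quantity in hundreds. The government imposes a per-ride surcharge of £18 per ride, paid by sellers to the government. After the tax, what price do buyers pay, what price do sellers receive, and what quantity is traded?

Buyers pay £86; sellers receive £68; quantity = 311.

Without the tax, 827 − 6P = 3P + 107 gives 9P = 720, so P* = £80 and Q* = 347.
With the tax collected from sellers, supply shifts: Qs = 3(P − 18) + 107.
Solving gives Q = 311 with buyers paying £86 and sellers receiving £68 (the £18 wedge).
The less price-elastic side of the market bears the larger share of a per-unit tax.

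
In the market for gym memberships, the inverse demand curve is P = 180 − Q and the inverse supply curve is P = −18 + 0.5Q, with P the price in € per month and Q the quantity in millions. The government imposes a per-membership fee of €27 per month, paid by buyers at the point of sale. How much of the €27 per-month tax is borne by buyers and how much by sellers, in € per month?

Inverting to Q(P) form: Qd = 180 − P; Qs = 2P + 36.
Before the tax: set 180 − P = 2P + 36 → P* = €48, Q* = 132.
With the tax collected from buyers, demand (in seller-price terms) shifts: Qd = 180 − (P + 27).
New equilibrium: buyers pay €66, sellers receive €39, Q = 114. (Wedge: Pb − Ps = 27.)
Burden on buyers: €18; on sellers: €9. (They sum to €27.)

Buyers bear €18 per month; sellers bear €9 per month.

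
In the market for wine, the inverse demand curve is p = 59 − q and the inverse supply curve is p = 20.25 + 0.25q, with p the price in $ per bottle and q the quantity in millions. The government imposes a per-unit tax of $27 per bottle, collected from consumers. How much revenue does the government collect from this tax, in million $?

Tax revenue = $253.8 million.

Inverting to q(p) form: qd = 59 − p; qs = 4p − 81.
Without the tax, 59 − p = 4p − 81 gives 5p = 140, so p* = $28 and q* = 31.
With the tax collected from consumers, demand (in seller-price terms) shifts: qd = 59 − (p + 27).
Solving gives q = 9.4 with consumers paying $49.6 and producers receiving $22.6 (the $27 wedge).
Revenue = t · Q = 27 · 9.4 = $253.8.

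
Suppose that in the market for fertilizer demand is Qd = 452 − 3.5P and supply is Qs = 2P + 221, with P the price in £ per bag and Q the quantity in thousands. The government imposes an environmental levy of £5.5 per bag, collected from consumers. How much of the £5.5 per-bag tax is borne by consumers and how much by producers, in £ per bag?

Consumers bear £2 per bag; producers bear £3.5 per bag.

Without the tax, 452 − 3.5P = 2P + 221 gives 5.5P = 231, so P* = £42 and Q* = 305.
With the tax collected from consumers, demand (in seller-price terms) shifts: Qd = 452 − 3.5(P + 5.5).
Solving gives Q = 298 with consumers paying £44 and producers receiving £38.5 (the £5.5 wedge).
Burden on consumers: £2; on producers: £3.5. (They sum to £5.5.)
The less price-elastic side of the market bears the larger share of a per-unit tax.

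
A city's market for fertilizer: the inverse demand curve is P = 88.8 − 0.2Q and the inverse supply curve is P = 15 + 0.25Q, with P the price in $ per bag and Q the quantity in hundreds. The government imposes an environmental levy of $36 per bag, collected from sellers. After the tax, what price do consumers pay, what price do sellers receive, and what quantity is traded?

Consumers pay $72; sellers receive $36; quantity = 84.

Rewrite in direct form: Qd = 444 − 5P and Qs = 4P − 60.
Without the tax, 444 − 5P = 4P − 60 gives 9P = 504, so P* = $56 and Q* = 164.
With the tax collected from sellers, supply shifts: Qs = 4(P − 36) − 60.
New equilibrium: consumers pay $72, sellers receive $36, Q = 84. (Wedge: Pb − Ps = 36.)
The less price-elastic side of the market bears the larger share of a per-unit tax.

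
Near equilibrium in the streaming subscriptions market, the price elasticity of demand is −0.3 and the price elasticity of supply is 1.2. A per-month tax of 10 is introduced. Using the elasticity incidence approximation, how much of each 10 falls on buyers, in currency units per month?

Buyers bear ≈ 8 per month.

Incidence ratio: buyers' share ≈ εs / (εs + |εd|) = 1.2 / (1.2 + 0.3) = 0.8.
So buyers bear ≈ 0.8 × 10 = 8; sellers bear 2.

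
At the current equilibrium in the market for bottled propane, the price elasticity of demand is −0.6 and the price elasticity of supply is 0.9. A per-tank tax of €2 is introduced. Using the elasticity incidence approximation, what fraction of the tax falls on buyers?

Buyers' share ≈ 0.6.

Incidence ratio: buyers' share ≈ εs / (εs + |εd|) = 0.9 / (0.9 + 0.6) = 0.6.
Supply is the more elastic side, so buyers bear the larger share.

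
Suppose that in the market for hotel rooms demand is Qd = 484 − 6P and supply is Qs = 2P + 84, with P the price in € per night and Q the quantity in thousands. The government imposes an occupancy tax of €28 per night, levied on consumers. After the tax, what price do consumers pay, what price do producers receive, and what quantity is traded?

Consumers pay €57; producers receive €29; quantity = 142.

Before the tax: set 484 − 6P = 2P + 84 → P* = €50, Q* = 184.
With the tax collected from consumers, demand (in seller-price terms) shifts: Qd = 484 − 6(P + 28).
New equilibrium: consumers pay €57, producers receive €29, Q = 142. (Wedge: Pb − Ps = 28.)
The less price-elastic side of the market bears the larger share of a per-unit tax.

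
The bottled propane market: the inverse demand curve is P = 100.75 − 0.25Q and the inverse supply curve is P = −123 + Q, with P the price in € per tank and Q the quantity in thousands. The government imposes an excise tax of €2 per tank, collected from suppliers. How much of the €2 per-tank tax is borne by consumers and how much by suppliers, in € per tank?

Consumers bear €0.4 per tank; suppliers bear €1.6 per tank.

Inverting to Q(P) form: Qd = 403 − 4P; Qs = P + 123.
Without the tax, 403 − 4P = P + 123 gives 5P = 280, so P* = €56 and Q* = 179.
With the tax collected from suppliers, supply shifts: Qs = (P − 2) + 123.
New equilibrium: consumers pay €56.4, suppliers receive €54.4, Q = 177.4. (Wedge: Pb − Ps = 2.)
Burden on consumers: €0.4; on suppliers: €1.6. (They sum to €2.)
The less price-elastic side of the market bears the larger share of a per-unit tax.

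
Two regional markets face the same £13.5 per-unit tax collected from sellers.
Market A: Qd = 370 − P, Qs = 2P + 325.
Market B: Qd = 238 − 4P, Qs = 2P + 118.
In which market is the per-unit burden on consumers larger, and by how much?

Market A: pre-tax P* = £15, Q* = 355; post-tax Q = 346; per-unit burden on consumers = £9.
Market B: pre-tax P* = £20, Q* = 158; post-tax Q = 140; per-unit burden on consumers = £4.5.
Difference: £9 vs £4.5 → market A is larger by £4.5.

Market A, by £4.5.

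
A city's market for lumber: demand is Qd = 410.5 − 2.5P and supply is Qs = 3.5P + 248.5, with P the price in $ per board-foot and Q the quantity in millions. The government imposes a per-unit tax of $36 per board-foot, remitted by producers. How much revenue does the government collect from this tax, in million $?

Tax revenue = $10458 million.

Without the tax, 410.5 − 2.5P = 3.5P + 248.5 gives 6P = 162, so P* = $27 and Q* = 343.
With the tax collected from producers, supply shifts: Qs = 3.5(P − 36) + 248.5.
New equilibrium: consumers pay $48, producers receive $12, Q = 290.5. (Wedge: Pb − Ps = 36.)
Revenue = t · Q = 36 · 290.5 = $10458.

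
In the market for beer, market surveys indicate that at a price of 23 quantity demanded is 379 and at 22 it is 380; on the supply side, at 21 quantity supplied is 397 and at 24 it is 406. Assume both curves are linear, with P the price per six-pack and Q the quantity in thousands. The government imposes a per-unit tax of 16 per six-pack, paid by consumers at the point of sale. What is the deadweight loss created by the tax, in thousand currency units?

Deadweight loss = 96 thousand.

Demand slope: (380 − 379)/(22 − 23) = -1, so Qd = 402 − P.
Supply slope: (406 − 397)/(24 − 21) = 3, so Qs = 3P + 334.
Before the tax: set 402 − P = 3P + 334 → P* = 17, Q* = 385.
With the tax collected from consumers, demand (in seller-price terms) shifts: Qd = 402 − (P + 16).
Solving gives Q = 373 with consumers paying 29 and suppliers receiving 13 (the 16 wedge).
Quantity falls by |ΔQ| = |385 − 373| = 12.
DWL = ½ · t · |ΔQ| = ½ · 16 · 12 = 96.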